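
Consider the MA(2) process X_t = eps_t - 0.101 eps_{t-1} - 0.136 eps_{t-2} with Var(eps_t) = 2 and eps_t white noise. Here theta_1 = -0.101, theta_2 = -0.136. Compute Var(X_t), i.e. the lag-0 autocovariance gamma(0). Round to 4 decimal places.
\gamma(0) = 2.0574

For an MA(q) process X_t = eps_t + sum_i theta_i eps_{t-i} with
Var(eps_t) = sigma^2, the variance is
  gamma(0) = sigma^2 * (1 + sum_i theta_i^2).
  sum_i theta_i^2 = (-0.101)^2 + (-0.136)^2 = 0.010201 + 0.018496 = 0.028697.
  gamma(0) = 2 * (1 + 0.028697) = 2 * 1.028697 = 2.057394, which rounds to 2.0574.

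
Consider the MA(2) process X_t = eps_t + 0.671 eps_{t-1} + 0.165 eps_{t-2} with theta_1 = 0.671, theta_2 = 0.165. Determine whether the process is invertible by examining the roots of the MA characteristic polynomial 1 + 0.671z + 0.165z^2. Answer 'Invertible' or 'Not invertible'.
\text{Invertible}

The MA(q) characteristic polynomial is P(z) = 1 + 0.671z + 0.165z^2.
Invertibility requires all roots to lie outside the unit circle, i.e. |z| > 1 for every root.
Set 1 + (0.671) z + (0.165) z^2 = 0, i.e. a z^2 + b z + c = 0 with a = 0.165, b = 0.671, c = 1.
Discriminant D = b^2 - 4ac = (0.671)^2 - 4*(0.165)*1 = 0.450241 - (0.66) = -0.209759.
D < 0, so the roots are the complex-conjugate pair z = (-b +/- i sqrt(-D)) / (2a) = -2.0333 +/- 1.3879i.
For a conjugate pair |z|^2 = z * conj(z) = (product of roots) = c/a = 1/(0.165) = 6.060606, so |z| = sqrt(6.060606) = 2.4618 for both roots.
Moduli of all roots: 2.4618, 2.4618.
All moduli strictly greater than 1? Yes.
Verdict: Invertible.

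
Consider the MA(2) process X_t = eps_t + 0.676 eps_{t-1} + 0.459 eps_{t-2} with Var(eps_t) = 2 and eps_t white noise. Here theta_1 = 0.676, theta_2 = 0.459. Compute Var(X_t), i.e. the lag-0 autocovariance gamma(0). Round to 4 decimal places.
\gamma(0) = 3.3353

For an MA(q) process X_t = eps_t + sum_i theta_i eps_{t-i} with
Var(eps_t) = sigma^2, the variance is
  gamma(0) = sigma^2 * (1 + sum_i theta_i^2).
  sum_i theta_i^2 = (0.676)^2 + (0.459)^2 = 0.456976 + 0.210681 = 0.667657.
  gamma(0) = 2 * (1 + 0.667657) = 2 * 1.667657 = 3.335314, which rounds to 3.3353.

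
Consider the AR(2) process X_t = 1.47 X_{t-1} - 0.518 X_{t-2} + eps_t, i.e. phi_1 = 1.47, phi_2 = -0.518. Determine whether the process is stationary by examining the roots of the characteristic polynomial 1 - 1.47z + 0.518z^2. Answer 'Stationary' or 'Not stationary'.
\text{Stationary}

The AR(p) characteristic polynomial is P(z) = 1 - 1.47z + 0.518z^2.
Stationarity requires all roots to lie outside the unit circle, i.e. |z| > 1 for every root.
Set 1 + (-1.47) z + (0.518) z^2 = 0, i.e. a z^2 + b z + c = 0 with a = 0.518, b = -1.47, c = 1.
Discriminant D = b^2 - 4ac = (-1.47)^2 - 4*(0.518)*1 = 2.1609 - (2.072) = 0.0889.
D >= 0, so the roots are real: z = (-b +/- sqrt(D)) / (2a) = (1.47 +/- 0.298161) / (1.036).
  z_1 = (1.47 + 0.298161) / (1.036) = 1.7067,   |z_1| = 1.7067.
  z_2 = (1.47 - 0.298161) / (1.036) = 1.1311,   |z_2| = 1.1311.
Moduli of all roots: 1.7067, 1.1311.
All moduli strictly greater than 1? Yes.
Verdict: Stationary.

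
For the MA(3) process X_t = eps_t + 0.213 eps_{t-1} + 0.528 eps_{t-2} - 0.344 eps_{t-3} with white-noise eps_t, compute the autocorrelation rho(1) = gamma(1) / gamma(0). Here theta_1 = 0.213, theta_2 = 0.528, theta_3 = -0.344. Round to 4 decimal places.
\rho(1) = 0.0997

For an MA(q) process with theta_0 = 1, the autocovariance is
  gamma(k) = sigma^2 * sum_{i=0..q-k} theta_i * theta_{i+k},
and rho(k) = gamma(k) / gamma(0). Sigma^2 cancels.
  numerator   = (1)*(0.213) + (0.213)*(0.528) + (0.528)*(-0.344) = 0.143832.
  denominator = (1)^2 + (0.213)^2 + (0.528)^2 + (-0.344)^2 = 1.442489.
  rho(1) = 0.143832 / 1.442489 = 0.0997.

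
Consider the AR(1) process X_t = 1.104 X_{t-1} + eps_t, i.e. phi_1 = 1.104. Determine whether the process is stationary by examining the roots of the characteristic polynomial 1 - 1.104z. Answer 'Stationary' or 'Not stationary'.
\text{Not stationary}

The AR(p) characteristic polynomial is P(z) = 1 - 1.104z.
Stationarity requires all roots to lie outside the unit circle, i.e. |z| > 1 for every root.
This is linear in z: 1 + (-1.104) z = 0  =>  z = -1/(-1.104) = 0.905797,  |z| = 0.905797.
Moduli of all roots: 0.9058.
All moduli strictly greater than 1? No.
Verdict: Not stationary.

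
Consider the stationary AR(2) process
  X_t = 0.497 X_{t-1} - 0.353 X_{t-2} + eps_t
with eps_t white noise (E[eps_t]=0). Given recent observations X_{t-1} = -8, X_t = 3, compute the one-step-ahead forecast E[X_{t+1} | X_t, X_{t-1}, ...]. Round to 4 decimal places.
E[X_{t+1} \mid \mathcal F_t] = 4.3150

For an AR(p) model X_t = c + sum_i phi_i X_{t-i} + eps_t, the
one-step-ahead conditional mean is
  E[X_{t+1} | X_t, ...] = c + sum_i phi_i X_{t+1-i}.
Substitute known values:
  E[X_{t+1} | ...] = (0.497) * (3) + (-0.353) * (-8)
                   = 4.3150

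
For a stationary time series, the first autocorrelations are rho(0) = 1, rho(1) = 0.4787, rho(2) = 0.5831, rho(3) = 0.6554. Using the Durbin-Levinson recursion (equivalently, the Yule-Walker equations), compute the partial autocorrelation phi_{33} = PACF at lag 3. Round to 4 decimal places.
\phi_{33} = 0.4679

The PACF at lag k is phi_{kk}, the last component of the solution
to the Yule-Walker system G_k phi = r_k where
  (G_k)_{ij} = rho(|i - j|), (r_k)_i = rho(i), i,j = 1..k.
Equivalently, Durbin-Levinson gives phi_{kk} iteratively:
  phi_{11} = rho(1)
  phi_{kk} = [rho(k) - sum_{j=1..k-1} phi_{k-1,j} rho(k-j)]
            / [1 - sum_{j=1..k-1} phi_{k-1,j} rho(j)],
  phi_{k,j} = phi_{k-1,j} - phi_{kk} phi_{k-1,k-j},  j = 1..k-1.
Step k = 1:
  phi_11 = rho(1) = 0.4787.
Step k = 2:
  phi_22 = [rho(2) - phi_11 rho(1)] / [1 - phi_11 rho(1)] = [0.5831 - (0.4787)(0.4787)] / [1 - (0.4787)(0.4787)]
         = 0.35394631 / 0.77084631 = 0.459166.
  Update: phi_21 = phi_11 - phi_22 phi_11 = 0.4787 - (0.459166)(0.4787) = 0.258897.
Step k = 3:
  phi_33 = [rho(3) - phi_21 rho(2) - phi_22 rho(1)] / [1 - phi_21 rho(1) - phi_22 rho(2)]
    numerator   = 0.6554 - (0.258897)(0.5831) - (0.459166)(0.4787) = 0.28463429
    denominator = 1 - (0.258897)(0.4787) - (0.459166)(0.5831) = 0.60832625
  phi_33 = 0.28463429 / 0.60832625 = 0.4679.
Therefore phi_{33} = 0.4679.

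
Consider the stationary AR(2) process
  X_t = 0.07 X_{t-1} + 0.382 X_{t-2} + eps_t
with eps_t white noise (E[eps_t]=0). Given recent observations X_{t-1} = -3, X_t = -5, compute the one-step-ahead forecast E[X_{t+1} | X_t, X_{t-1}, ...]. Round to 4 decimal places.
E[X_{t+1} \mid \mathcal F_t] = -1.4960

For an AR(p) model X_t = c + sum_i phi_i X_{t-i} + eps_t, the
one-step-ahead conditional mean is
  E[X_{t+1} | X_t, ...] = c + sum_i phi_i X_{t+1-i}.
Substitute known values:
  E[X_{t+1} | ...] = (0.07) * (-5) + (0.382) * (-3)
                   = -1.4960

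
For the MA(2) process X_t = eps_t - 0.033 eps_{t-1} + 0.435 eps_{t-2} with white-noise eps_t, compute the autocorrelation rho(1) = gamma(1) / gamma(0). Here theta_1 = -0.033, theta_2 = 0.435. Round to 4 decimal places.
\rho(1) = -0.0398

For an MA(q) process with theta_0 = 1, the autocovariance is
  gamma(k) = sigma^2 * sum_{i=0..q-k} theta_i * theta_{i+k},
and rho(k) = gamma(k) / gamma(0). Sigma^2 cancels.
  numerator   = (1)*(-0.033) + (-0.033)*(0.435) = -0.047355.
  denominator = (1)^2 + (-0.033)^2 + (0.435)^2 = 1.190314.
  rho(1) = -0.047355 / 1.190314 = -0.0398.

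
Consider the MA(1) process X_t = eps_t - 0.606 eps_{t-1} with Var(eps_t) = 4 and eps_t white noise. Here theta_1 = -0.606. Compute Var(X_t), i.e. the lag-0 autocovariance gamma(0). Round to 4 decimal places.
\gamma(0) = 5.4689

For an MA(q) process X_t = eps_t + sum_i theta_i eps_{t-i} with
Var(eps_t) = sigma^2, the variance is
  gamma(0) = sigma^2 * (1 + sum_i theta_i^2).
  sum_i theta_i^2 = (-0.606)^2 = 0.367236.
  gamma(0) = 4 * (1 + 0.367236) = 4 * 1.367236 = 5.468944, which rounds to 5.4689.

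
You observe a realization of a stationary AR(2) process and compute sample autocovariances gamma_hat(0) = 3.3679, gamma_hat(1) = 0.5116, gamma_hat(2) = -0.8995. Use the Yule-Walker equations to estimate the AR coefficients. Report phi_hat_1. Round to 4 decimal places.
\hat\phi_{1} = 0.1970

The Yule-Walker equations for an AR(p) process read, in matrix form,
  Gamma_p phi = r_p,   with   (Gamma_p)_{ij} = gamma(|i - j|),
                       (r_p)_i = gamma(i),   i,j = 1..p.
Substitute the sample gammas (Toeplitz matrix and right-hand side of size 2):
  Gamma_p = [[3.3679, 0.5116], [0.5116, 3.3679]]
  r_p     = [0.5116, -0.8995]
Written out:
  3.3679 phi_1 + 0.5116 phi_2 = 0.5116
  0.5116 phi_1 + 3.3679 phi_2 = -0.8995
Solve by Cramer's rule:
  det = gamma(0)^2 - gamma(1)^2 = (3.3679)^2 - (0.5116)^2 = 11.34275041 - 0.26173456 = 11.08101585
  phi_hat_1 = [gamma(1) gamma(0) - gamma(1) gamma(2)] / det = [(0.5116)(3.3679) - (0.5116)(-0.8995)] / 11.08101585 = 2.18320184 / 11.08101585 = 0.197
  phi_hat_2 = [gamma(0) gamma(2) - gamma(1)^2] / det = [(3.3679)(-0.8995) - (0.5116)^2] / 11.08101585 = -3.29116061 / 11.08101585 = -0.297
So phi_hat = [0.1970, -0.2970].
Therefore phi_hat_1 = 0.1970.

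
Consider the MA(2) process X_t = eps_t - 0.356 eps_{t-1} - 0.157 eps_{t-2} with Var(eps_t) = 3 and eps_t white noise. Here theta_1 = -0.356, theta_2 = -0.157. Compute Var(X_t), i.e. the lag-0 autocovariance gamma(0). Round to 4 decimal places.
\gamma(0) = 3.4542

For an MA(q) process X_t = eps_t + sum_i theta_i eps_{t-i} with
Var(eps_t) = sigma^2, the variance is
  gamma(0) = sigma^2 * (1 + sum_i theta_i^2).
  sum_i theta_i^2 = (-0.356)^2 + (-0.157)^2 = 0.126736 + 0.024649 = 0.151385.
  gamma(0) = 3 * (1 + 0.151385) = 3 * 1.151385 = 3.454155, which rounds to 3.4542.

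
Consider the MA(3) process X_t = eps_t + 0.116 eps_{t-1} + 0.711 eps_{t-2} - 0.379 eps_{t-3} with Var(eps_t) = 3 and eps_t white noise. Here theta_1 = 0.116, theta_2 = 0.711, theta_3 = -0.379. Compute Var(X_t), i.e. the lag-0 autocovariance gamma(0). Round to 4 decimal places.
\gamma(0) = 4.9879

For an MA(q) process X_t = eps_t + sum_i theta_i eps_{t-i} with
Var(eps_t) = sigma^2, the variance is
  gamma(0) = sigma^2 * (1 + sum_i theta_i^2).
  sum_i theta_i^2 = (0.116)^2 + (0.711)^2 + (-0.379)^2 = 0.013456 + 0.505521 + 0.143641 = 0.662618.
  gamma(0) = 3 * (1 + 0.662618) = 3 * 1.662618 = 4.987854, which rounds to 4.9879.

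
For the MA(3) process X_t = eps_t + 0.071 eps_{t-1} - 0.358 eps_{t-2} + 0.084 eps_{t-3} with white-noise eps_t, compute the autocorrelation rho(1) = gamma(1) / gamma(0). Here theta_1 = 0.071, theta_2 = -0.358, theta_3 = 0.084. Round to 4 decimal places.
\rho(1) = 0.0136

For an MA(q) process with theta_0 = 1, the autocovariance is
  gamma(k) = sigma^2 * sum_{i=0..q-k} theta_i * theta_{i+k},
and rho(k) = gamma(k) / gamma(0). Sigma^2 cancels.
  numerator   = (1)*(0.071) + (0.071)*(-0.358) + (-0.358)*(0.084) = 0.01551.
  denominator = (1)^2 + (0.071)^2 + (-0.358)^2 + (0.084)^2 = 1.140261.
  rho(1) = 0.01551 / 1.140261 = 0.0136.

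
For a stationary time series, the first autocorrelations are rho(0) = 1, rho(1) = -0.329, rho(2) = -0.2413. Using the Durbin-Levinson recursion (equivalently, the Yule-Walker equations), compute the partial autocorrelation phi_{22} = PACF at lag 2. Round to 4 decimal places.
\phi_{22} = -0.3920

The PACF at lag k is phi_{kk}, the last component of the solution
to the Yule-Walker system G_k phi = r_k where
  (G_k)_{ij} = rho(|i - j|), (r_k)_i = rho(i), i,j = 1..k.
Equivalently, Durbin-Levinson gives phi_{kk} iteratively:
  phi_{11} = rho(1)
  phi_{kk} = [rho(k) - sum_{j=1..k-1} phi_{k-1,j} rho(k-j)]
            / [1 - sum_{j=1..k-1} phi_{k-1,j} rho(j)],
  phi_{k,j} = phi_{k-1,j} - phi_{kk} phi_{k-1,k-j},  j = 1..k-1.
Step k = 1:
  phi_11 = rho(1) = -0.329.
Step k = 2:
  phi_22 = [rho(2) - phi_11 rho(1)] / [1 - phi_11 rho(1)] = [-0.2413 - (-0.329)(-0.329)] / [1 - (-0.329)(-0.329)]
         = -0.349541 / 0.891759 = -0.392.
Therefore phi_{22} = -0.3920.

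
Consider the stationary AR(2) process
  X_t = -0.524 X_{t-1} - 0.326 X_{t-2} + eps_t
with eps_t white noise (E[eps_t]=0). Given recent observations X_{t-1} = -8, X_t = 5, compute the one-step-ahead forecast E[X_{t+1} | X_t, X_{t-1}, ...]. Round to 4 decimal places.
E[X_{t+1} \mid \mathcal F_t] = -0.0120

For an AR(p) model X_t = c + sum_i phi_i X_{t-i} + eps_t, the
one-step-ahead conditional mean is
  E[X_{t+1} | X_t, ...] = c + sum_i phi_i X_{t+1-i}.
Substitute known values:
  E[X_{t+1} | ...] = (-0.524) * (5) + (-0.326) * (-8)
                   = -0.0120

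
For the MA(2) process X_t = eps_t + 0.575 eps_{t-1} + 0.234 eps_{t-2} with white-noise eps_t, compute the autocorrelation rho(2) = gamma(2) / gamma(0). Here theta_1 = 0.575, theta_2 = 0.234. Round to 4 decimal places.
\rho(2) = 0.1689

For an MA(q) process with theta_0 = 1, the autocovariance is
  gamma(k) = sigma^2 * sum_{i=0..q-k} theta_i * theta_{i+k},
and rho(k) = gamma(k) / gamma(0). Sigma^2 cancels.
  numerator   = (1)*(0.234) = 0.234.
  denominator = (1)^2 + (0.575)^2 + (0.234)^2 = 1.385381.
  rho(2) = 0.234 / 1.385381 = 0.1689.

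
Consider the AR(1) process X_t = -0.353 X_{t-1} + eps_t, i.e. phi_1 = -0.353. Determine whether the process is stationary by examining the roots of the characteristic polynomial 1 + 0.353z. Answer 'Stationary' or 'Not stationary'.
\text{Stationary}

The AR(p) characteristic polynomial is P(z) = 1 + 0.353z.
Stationarity requires all roots to lie outside the unit circle, i.e. |z| > 1 for every root.
This is linear in z: 1 + (0.353) z = 0  =>  z = -1/(0.353) = -2.832861,  |z| = 2.832861.
Moduli of all roots: 2.8329.
All moduli strictly greater than 1? Yes.
Verdict: Stationary.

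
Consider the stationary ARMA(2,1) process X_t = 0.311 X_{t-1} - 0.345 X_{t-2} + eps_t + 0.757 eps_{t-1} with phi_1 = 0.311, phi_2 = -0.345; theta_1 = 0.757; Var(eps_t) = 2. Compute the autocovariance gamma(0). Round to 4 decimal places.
\gamma(0) = 4.6125

Multiply the model equation by X_{t-k} and take expectations. With theta_0 = psi_0 = 1 and psi_j the MA(infinity) weights, this gives
  gamma(k) - sum_i phi_i gamma(k-i) = c_k,
  c_k = sigma^2 * sum_{j=k..q} theta_j psi_{j-k}   (c_k = 0 for k > q),
using gamma(-m) = gamma(m).
psi-weights needed (psi_j = theta_j + sum_i phi_i psi_{j-i}):
  psi_1 = theta_1 + phi_1 = 0.757 + (0.311) = 1.068
Right-hand sides:
  c_0 = sigma^2 (1 + theta_1 psi_1) = 2 * (1 + (0.757)(1.068)) = 2 * 1.808476 = 3.616952
  c_1 = sigma^2 theta_1 = 2 * (0.757) = 1.514
  c_2 = 0
Equations for k = 0, 1, 2 (AR order 2, c_2 = 0):
  (E0) gamma(0) = phi_1 gamma(1) + phi_2 gamma(2) + c_0
  (E1) gamma(1) = phi_1 gamma(0) + phi_2 gamma(1) + c_1
  (E2) gamma(2) = phi_1 gamma(1) + phi_2 gamma(0)
From (E1): gamma(1) = A gamma(0) + B with
  A = phi_1 / (1 - phi_2) = 0.311 / 1.345 = 0.231227,   B = c_1 / (1 - phi_2) = 1.514 / 1.345 = 1.125651.
Insert (E2) into (E0): gamma(0) (1 - phi_2^2) = phi_1 (1 + phi_2) gamma(1) + c_0.
  phi_1 (1 + phi_2) = (0.311)(0.655) = 0.203705,   1 - phi_2^2 = 0.880975.
Replace gamma(1) by A gamma(0) + B and collect gamma(0):
  gamma(0) [0.880975 - (0.203705)(0.231227)] = (0.203705)(1.125651) + 3.616952
  gamma(0) * 0.833873 = 3.846253
  gamma(0) = 3.846253 / 0.833873 = 4.612516.
Therefore gamma(0) = 4.6125 (to 4 decimal places).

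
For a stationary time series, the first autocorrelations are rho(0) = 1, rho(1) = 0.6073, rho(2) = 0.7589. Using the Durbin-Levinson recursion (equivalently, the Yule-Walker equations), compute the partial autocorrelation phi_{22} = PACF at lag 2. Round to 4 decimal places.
\phi_{22} = 0.6180

The PACF at lag k is phi_{kk}, the last component of the solution
to the Yule-Walker system G_k phi = r_k where
  (G_k)_{ij} = rho(|i - j|), (r_k)_i = rho(i), i,j = 1..k.
Equivalently, Durbin-Levinson gives phi_{kk} iteratively:
  phi_{11} = rho(1)
  phi_{kk} = [rho(k) - sum_{j=1..k-1} phi_{k-1,j} rho(k-j)]
            / [1 - sum_{j=1..k-1} phi_{k-1,j} rho(j)],
  phi_{k,j} = phi_{k-1,j} - phi_{kk} phi_{k-1,k-j},  j = 1..k-1.
Step k = 1:
  phi_11 = rho(1) = 0.6073.
Step k = 2:
  phi_22 = [rho(2) - phi_11 rho(1)] / [1 - phi_11 rho(1)] = [0.7589 - (0.6073)(0.6073)] / [1 - (0.6073)(0.6073)]
         = 0.39008671 / 0.63118671 = 0.618.
Therefore phi_{22} = 0.6180.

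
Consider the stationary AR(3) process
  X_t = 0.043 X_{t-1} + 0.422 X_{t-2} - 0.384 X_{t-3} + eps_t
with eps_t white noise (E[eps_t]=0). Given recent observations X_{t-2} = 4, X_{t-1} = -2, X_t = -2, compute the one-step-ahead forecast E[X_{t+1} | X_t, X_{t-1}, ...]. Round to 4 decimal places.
E[X_{t+1} \mid \mathcal F_t] = -2.4660

For an AR(p) model X_t = c + sum_i phi_i X_{t-i} + eps_t, the
one-step-ahead conditional mean is
  E[X_{t+1} | X_t, ...] = c + sum_i phi_i X_{t+1-i}.
Substitute known values:
  E[X_{t+1} | ...] = (0.043) * (-2) + (0.422) * (-2) + (-0.384) * (4)
                   = -2.4660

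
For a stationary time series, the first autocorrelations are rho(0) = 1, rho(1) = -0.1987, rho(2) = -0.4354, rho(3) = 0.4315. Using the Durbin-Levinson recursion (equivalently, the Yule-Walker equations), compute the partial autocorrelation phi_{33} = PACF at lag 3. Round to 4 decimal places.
\phi_{33} = 0.2811

The PACF at lag k is phi_{kk}, the last component of the solution
to the Yule-Walker system G_k phi = r_k where
  (G_k)_{ij} = rho(|i - j|), (r_k)_i = rho(i), i,j = 1..k.
Equivalently, Durbin-Levinson gives phi_{kk} iteratively:
  phi_{11} = rho(1)
  phi_{kk} = [rho(k) - sum_{j=1..k-1} phi_{k-1,j} rho(k-j)]
            / [1 - sum_{j=1..k-1} phi_{k-1,j} rho(j)],
  phi_{k,j} = phi_{k-1,j} - phi_{kk} phi_{k-1,k-j},  j = 1..k-1.
Step k = 1:
  phi_11 = rho(1) = -0.1987.
Step k = 2:
  phi_22 = [rho(2) - phi_11 rho(1)] / [1 - phi_11 rho(1)] = [-0.4354 - (-0.1987)(-0.1987)] / [1 - (-0.1987)(-0.1987)]
         = -0.47488169 / 0.96051831 = -0.494401.
  Update: phi_21 = phi_11 - phi_22 phi_11 = -0.1987 - (-0.494401)(-0.1987) = -0.296938.
Step k = 3:
  phi_33 = [rho(3) - phi_21 rho(2) - phi_22 rho(1)] / [1 - phi_21 rho(1) - phi_22 rho(2)]
    numerator   = 0.4315 - (-0.296938)(-0.4354) - (-0.494401)(-0.1987) = 0.2039758
    denominator = 1 - (-0.296938)(-0.1987) - (-0.494401)(-0.4354) = 0.72573609
  phi_33 = 0.2039758 / 0.72573609 = 0.2811.
Therefore phi_{33} = 0.2811.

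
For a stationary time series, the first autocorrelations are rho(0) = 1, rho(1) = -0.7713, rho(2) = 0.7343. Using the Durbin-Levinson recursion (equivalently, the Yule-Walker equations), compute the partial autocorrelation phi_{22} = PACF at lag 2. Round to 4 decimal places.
\phi_{22} = 0.3441

The PACF at lag k is phi_{kk}, the last component of the solution
to the Yule-Walker system G_k phi = r_k where
  (G_k)_{ij} = rho(|i - j|), (r_k)_i = rho(i), i,j = 1..k.
Equivalently, Durbin-Levinson gives phi_{kk} iteratively:
  phi_{11} = rho(1)
  phi_{kk} = [rho(k) - sum_{j=1..k-1} phi_{k-1,j} rho(k-j)]
            / [1 - sum_{j=1..k-1} phi_{k-1,j} rho(j)],
  phi_{k,j} = phi_{k-1,j} - phi_{kk} phi_{k-1,k-j},  j = 1..k-1.
Step k = 1:
  phi_11 = rho(1) = -0.7713.
Step k = 2:
  phi_22 = [rho(2) - phi_11 rho(1)] / [1 - phi_11 rho(1)] = [0.7343 - (-0.7713)(-0.7713)] / [1 - (-0.7713)(-0.7713)]
         = 0.13939631 / 0.40509631 = 0.3441.
Therefore phi_{22} = 0.3441.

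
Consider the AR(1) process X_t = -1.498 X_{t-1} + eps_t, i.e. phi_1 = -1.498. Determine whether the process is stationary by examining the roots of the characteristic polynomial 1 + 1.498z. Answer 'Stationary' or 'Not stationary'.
\text{Not stationary}

The AR(p) characteristic polynomial is P(z) = 1 + 1.498z.
Stationarity requires all roots to lie outside the unit circle, i.e. |z| > 1 for every root.
This is linear in z: 1 + (1.498) z = 0  =>  z = -1/(1.498) = -0.667557,  |z| = 0.667557.
Moduli of all roots: 0.6676.
All moduli strictly greater than 1? No.
Verdict: Not stationary.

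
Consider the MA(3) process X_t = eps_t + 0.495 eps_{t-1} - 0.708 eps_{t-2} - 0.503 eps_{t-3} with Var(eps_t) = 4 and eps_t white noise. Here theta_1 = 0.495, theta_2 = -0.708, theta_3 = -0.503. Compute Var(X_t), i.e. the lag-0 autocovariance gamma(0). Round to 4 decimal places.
\gamma(0) = 7.9972

For an MA(q) process X_t = eps_t + sum_i theta_i eps_{t-i} with
Var(eps_t) = sigma^2, the variance is
  gamma(0) = sigma^2 * (1 + sum_i theta_i^2).
  sum_i theta_i^2 = (0.495)^2 + (-0.708)^2 + (-0.503)^2 = 0.245025 + 0.501264 + 0.253009 = 0.999298.
  gamma(0) = 4 * (1 + 0.999298) = 4 * 1.999298 = 7.997192, which rounds to 7.9972.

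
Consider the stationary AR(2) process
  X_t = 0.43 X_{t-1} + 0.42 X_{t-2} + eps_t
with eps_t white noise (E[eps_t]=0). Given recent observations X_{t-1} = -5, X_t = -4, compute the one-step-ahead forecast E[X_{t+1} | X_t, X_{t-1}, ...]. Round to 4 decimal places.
E[X_{t+1} \mid \mathcal F_t] = -3.8200

For an AR(p) model X_t = c + sum_i phi_i X_{t-i} + eps_t, the
one-step-ahead conditional mean is
  E[X_{t+1} | X_t, ...] = c + sum_i phi_i X_{t+1-i}.
Substitute known values:
  E[X_{t+1} | ...] = (0.43) * (-4) + (0.42) * (-5)
                   = -3.8200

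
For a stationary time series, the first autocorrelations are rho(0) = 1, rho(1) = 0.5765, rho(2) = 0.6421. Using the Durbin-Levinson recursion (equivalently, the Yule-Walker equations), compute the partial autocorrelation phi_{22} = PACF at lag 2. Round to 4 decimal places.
\phi_{22} = 0.4639

The PACF at lag k is phi_{kk}, the last component of the solution
to the Yule-Walker system G_k phi = r_k where
  (G_k)_{ij} = rho(|i - j|), (r_k)_i = rho(i), i,j = 1..k.
Equivalently, Durbin-Levinson gives phi_{kk} iteratively:
  phi_{11} = rho(1)
  phi_{kk} = [rho(k) - sum_{j=1..k-1} phi_{k-1,j} rho(k-j)]
            / [1 - sum_{j=1..k-1} phi_{k-1,j} rho(j)],
  phi_{k,j} = phi_{k-1,j} - phi_{kk} phi_{k-1,k-j},  j = 1..k-1.
Step k = 1:
  phi_11 = rho(1) = 0.5765.
Step k = 2:
  phi_22 = [rho(2) - phi_11 rho(1)] / [1 - phi_11 rho(1)] = [0.6421 - (0.5765)(0.5765)] / [1 - (0.5765)(0.5765)]
         = 0.30974775 / 0.66764775 = 0.4639.
Therefore phi_{22} = 0.4639.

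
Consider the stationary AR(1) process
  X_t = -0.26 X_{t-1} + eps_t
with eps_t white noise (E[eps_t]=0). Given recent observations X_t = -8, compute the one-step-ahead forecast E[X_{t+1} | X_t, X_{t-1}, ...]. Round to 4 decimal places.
E[X_{t+1} \mid \mathcal F_t] = 2.0800

For an AR(p) model X_t = c + sum_i phi_i X_{t-i} + eps_t, the
one-step-ahead conditional mean is
  E[X_{t+1} | X_t, ...] = c + sum_i phi_i X_{t+1-i}.
Substitute known values:
  E[X_{t+1} | ...] = (-0.26) * (-8)
                   = 2.0800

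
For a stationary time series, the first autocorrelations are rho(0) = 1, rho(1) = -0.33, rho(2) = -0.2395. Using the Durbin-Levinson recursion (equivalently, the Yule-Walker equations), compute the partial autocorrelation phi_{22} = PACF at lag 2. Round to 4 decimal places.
\phi_{22} = -0.3910

The PACF at lag k is phi_{kk}, the last component of the solution
to the Yule-Walker system G_k phi = r_k where
  (G_k)_{ij} = rho(|i - j|), (r_k)_i = rho(i), i,j = 1..k.
Equivalently, Durbin-Levinson gives phi_{kk} iteratively:
  phi_{11} = rho(1)
  phi_{kk} = [rho(k) - sum_{j=1..k-1} phi_{k-1,j} rho(k-j)]
            / [1 - sum_{j=1..k-1} phi_{k-1,j} rho(j)],
  phi_{k,j} = phi_{k-1,j} - phi_{kk} phi_{k-1,k-j},  j = 1..k-1.
Step k = 1:
  phi_11 = rho(1) = -0.33.
Step k = 2:
  phi_22 = [rho(2) - phi_11 rho(1)] / [1 - phi_11 rho(1)] = [-0.2395 - (-0.33)(-0.33)] / [1 - (-0.33)(-0.33)]
         = -0.3484 / 0.8911 = -0.391.
Therefore phi_{22} = -0.3910.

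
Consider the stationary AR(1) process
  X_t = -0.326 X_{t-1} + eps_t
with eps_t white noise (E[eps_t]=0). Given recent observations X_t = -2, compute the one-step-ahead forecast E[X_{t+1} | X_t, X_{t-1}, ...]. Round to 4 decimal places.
E[X_{t+1} \mid \mathcal F_t] = 0.6520

For an AR(p) model X_t = c + sum_i phi_i X_{t-i} + eps_t, the
one-step-ahead conditional mean is
  E[X_{t+1} | X_t, ...] = c + sum_i phi_i X_{t+1-i}.
Substitute known values:
  E[X_{t+1} | ...] = (-0.326) * (-2)
                   = 0.6520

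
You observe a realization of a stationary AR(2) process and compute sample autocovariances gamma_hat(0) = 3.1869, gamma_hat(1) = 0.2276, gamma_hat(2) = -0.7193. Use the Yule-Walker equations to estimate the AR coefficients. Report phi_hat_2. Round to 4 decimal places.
\hat\phi_{2} = -0.2320

The Yule-Walker equations for an AR(p) process read, in matrix form,
  Gamma_p phi = r_p,   with   (Gamma_p)_{ij} = gamma(|i - j|),
                       (r_p)_i = gamma(i),   i,j = 1..p.
Substitute the sample gammas (Toeplitz matrix and right-hand side of size 2):
  Gamma_p = [[3.1869, 0.2276], [0.2276, 3.1869]]
  r_p     = [0.2276, -0.7193]
Written out:
  3.1869 phi_1 + 0.2276 phi_2 = 0.2276
  0.2276 phi_1 + 3.1869 phi_2 = -0.7193
Solve by Cramer's rule:
  det = gamma(0)^2 - gamma(1)^2 = (3.1869)^2 - (0.2276)^2 = 10.15633161 - 0.05180176 = 10.10452985
  phi_hat_1 = [gamma(1) gamma(0) - gamma(1) gamma(2)] / det = [(0.2276)(3.1869) - (0.2276)(-0.7193)] / 10.10452985 = 0.88905112 / 10.10452985 = 0.088
  phi_hat_2 = [gamma(0) gamma(2) - gamma(1)^2] / det = [(3.1869)(-0.7193) - (0.2276)^2] / 10.10452985 = -2.34413893 / 10.10452985 = -0.232
So phi_hat = [0.0880, -0.2320].
Therefore phi_hat_2 = -0.2320.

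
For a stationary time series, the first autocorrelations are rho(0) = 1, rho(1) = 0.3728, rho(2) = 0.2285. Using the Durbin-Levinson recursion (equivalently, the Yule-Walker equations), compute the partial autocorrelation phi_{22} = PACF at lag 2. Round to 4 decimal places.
\phi_{22} = 0.1040

The PACF at lag k is phi_{kk}, the last component of the solution
to the Yule-Walker system G_k phi = r_k where
  (G_k)_{ij} = rho(|i - j|), (r_k)_i = rho(i), i,j = 1..k.
Equivalently, Durbin-Levinson gives phi_{kk} iteratively:
  phi_{11} = rho(1)
  phi_{kk} = [rho(k) - sum_{j=1..k-1} phi_{k-1,j} rho(k-j)]
            / [1 - sum_{j=1..k-1} phi_{k-1,j} rho(j)],
  phi_{k,j} = phi_{k-1,j} - phi_{kk} phi_{k-1,k-j},  j = 1..k-1.
Step k = 1:
  phi_11 = rho(1) = 0.3728.
Step k = 2:
  phi_22 = [rho(2) - phi_11 rho(1)] / [1 - phi_11 rho(1)] = [0.2285 - (0.3728)(0.3728)] / [1 - (0.3728)(0.3728)]
         = 0.08952016 / 0.86102016 = 0.104.
Therefore phi_{22} = 0.1040.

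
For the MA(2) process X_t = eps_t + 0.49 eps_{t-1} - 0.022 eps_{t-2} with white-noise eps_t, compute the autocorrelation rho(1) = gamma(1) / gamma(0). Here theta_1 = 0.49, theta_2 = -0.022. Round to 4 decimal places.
\rho(1) = 0.3863

For an MA(q) process with theta_0 = 1, the autocovariance is
  gamma(k) = sigma^2 * sum_{i=0..q-k} theta_i * theta_{i+k},
and rho(k) = gamma(k) / gamma(0). Sigma^2 cancels.
  numerator   = (1)*(0.49) + (0.49)*(-0.022) = 0.47922.
  denominator = (1)^2 + (0.49)^2 + (-0.022)^2 = 1.240584.
  rho(1) = 0.47922 / 1.240584 = 0.3863.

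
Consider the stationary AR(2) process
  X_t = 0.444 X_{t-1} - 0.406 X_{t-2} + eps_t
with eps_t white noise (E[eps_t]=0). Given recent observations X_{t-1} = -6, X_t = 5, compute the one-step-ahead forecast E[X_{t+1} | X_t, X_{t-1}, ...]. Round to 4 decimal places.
E[X_{t+1} \mid \mathcal F_t] = 4.6560

For an AR(p) model X_t = c + sum_i phi_i X_{t-i} + eps_t, the
one-step-ahead conditional mean is
  E[X_{t+1} | X_t, ...] = c + sum_i phi_i X_{t+1-i}.
Substitute known values:
  E[X_{t+1} | ...] = (0.444) * (5) + (-0.406) * (-6)
                   = 4.6560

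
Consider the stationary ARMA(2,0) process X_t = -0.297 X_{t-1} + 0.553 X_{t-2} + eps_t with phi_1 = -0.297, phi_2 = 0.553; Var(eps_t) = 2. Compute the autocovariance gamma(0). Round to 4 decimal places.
\gamma(0) = 5.1582

Multiply the model equation by X_{t-k} and take expectations. With theta_0 = psi_0 = 1 and psi_j the MA(infinity) weights, this gives
  gamma(k) - sum_i phi_i gamma(k-i) = c_k,
  c_k = sigma^2 * sum_{j=k..q} theta_j psi_{j-k}   (c_k = 0 for k > q),
using gamma(-m) = gamma(m).
Pure AR (q = 0): c_0 = sigma^2 = 2, c_k = 0 for k >= 1.
Equations for k = 0, 1, 2 (AR order 2, c_2 = 0):
  (E0) gamma(0) = phi_1 gamma(1) + phi_2 gamma(2) + c_0
  (E1) gamma(1) = phi_1 gamma(0) + phi_2 gamma(1) + c_1
  (E2) gamma(2) = phi_1 gamma(1) + phi_2 gamma(0)
From (E1): gamma(1) = A gamma(0) + B with
  A = phi_1 / (1 - phi_2) = -0.297 / 0.447 = -0.66443,   B = c_1 / (1 - phi_2) = 0 / 0.447 = 0.
Insert (E2) into (E0): gamma(0) (1 - phi_2^2) = phi_1 (1 + phi_2) gamma(1) + c_0.
  phi_1 (1 + phi_2) = (-0.297)(1.553) = -0.461241,   1 - phi_2^2 = 0.694191.
Replace gamma(1) by A gamma(0) + B and collect gamma(0):
  gamma(0) [0.694191 - (-0.461241)(-0.66443)] = c_0 = 2
  gamma(0) * 0.387729 = 2
  gamma(0) = 2 / 0.387729 = 5.158244.
Therefore gamma(0) = 5.1582 (to 4 decimal places).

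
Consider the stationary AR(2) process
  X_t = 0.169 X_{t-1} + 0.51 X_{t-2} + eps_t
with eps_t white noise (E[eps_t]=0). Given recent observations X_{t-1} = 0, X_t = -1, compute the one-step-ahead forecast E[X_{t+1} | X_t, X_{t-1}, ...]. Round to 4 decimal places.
E[X_{t+1} \mid \mathcal F_t] = -0.1690

For an AR(p) model X_t = c + sum_i phi_i X_{t-i} + eps_t, the
one-step-ahead conditional mean is
  E[X_{t+1} | X_t, ...] = c + sum_i phi_i X_{t+1-i}.
Substitute known values:
  E[X_{t+1} | ...] = (0.169) * (-1) + (0.51) * (0)
                   = -0.1690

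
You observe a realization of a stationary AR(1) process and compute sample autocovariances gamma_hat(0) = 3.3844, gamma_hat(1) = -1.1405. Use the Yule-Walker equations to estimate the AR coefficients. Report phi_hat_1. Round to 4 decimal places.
\hat\phi_{1} = -0.3370

The Yule-Walker equations for an AR(p) process read, in matrix form,
  Gamma_p phi = r_p,   with   (Gamma_p)_{ij} = gamma(|i - j|),
                       (r_p)_i = gamma(i),   i,j = 1..p.
Substitute the sample gammas (Toeplitz matrix and right-hand side of size 1):
  Gamma_p = [[3.3844]]
  r_p     = [-1.1405]
With p = 1 this is the single equation gamma(0) phi_1 = gamma(1):
  phi_hat_1 = gamma(1) / gamma(0) = -1.1405 / 3.3844 = -0.3370.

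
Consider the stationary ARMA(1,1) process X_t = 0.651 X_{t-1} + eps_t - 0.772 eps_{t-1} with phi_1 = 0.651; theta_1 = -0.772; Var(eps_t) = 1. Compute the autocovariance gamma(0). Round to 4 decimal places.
\gamma(0) = 1.0254

Multiply the model equation by X_{t-k} and take expectations. With theta_0 = psi_0 = 1 and psi_j the MA(infinity) weights, this gives
  gamma(k) - sum_i phi_i gamma(k-i) = c_k,
  c_k = sigma^2 * sum_{j=k..q} theta_j psi_{j-k}   (c_k = 0 for k > q),
using gamma(-m) = gamma(m).
psi-weights needed (psi_j = theta_j + sum_i phi_i psi_{j-i}):
  psi_1 = theta_1 + phi_1 = -0.772 + (0.651) = -0.121
Right-hand sides:
  c_0 = sigma^2 (1 + theta_1 psi_1) = 1 * (1 + (-0.772)(-0.121)) = 1 * 1.093412 = 1.093412
  c_1 = sigma^2 theta_1 = 1 * (-0.772) = -0.772
  c_2 = 0
Equations for k = 0 and k = 1 (AR order 1):
  gamma(0) = phi_1 gamma(1) + c_0
  gamma(1) = phi_1 gamma(0) + c_1
Substituting the second into the first: gamma(0) (1 - phi_1^2) = c_0 + phi_1 c_1, so
  gamma(0) = (c_0 + phi_1 c_1) / (1 - phi_1^2) = (1.093412 + (0.651)(-0.772)) / (1 - (0.651)^2) = 0.59084 / 0.576199 = 1.02541.
Therefore gamma(0) = 1.0254 (to 4 decimal places).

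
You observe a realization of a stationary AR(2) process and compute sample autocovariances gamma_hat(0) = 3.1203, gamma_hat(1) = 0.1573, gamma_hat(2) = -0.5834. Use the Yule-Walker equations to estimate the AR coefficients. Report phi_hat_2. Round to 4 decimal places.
\hat\phi_{2} = -0.1900

The Yule-Walker equations for an AR(p) process read, in matrix form,
  Gamma_p phi = r_p,   with   (Gamma_p)_{ij} = gamma(|i - j|),
                       (r_p)_i = gamma(i),   i,j = 1..p.
Substitute the sample gammas (Toeplitz matrix and right-hand side of size 2):
  Gamma_p = [[3.1203, 0.1573], [0.1573, 3.1203]]
  r_p     = [0.1573, -0.5834]
Written out:
  3.1203 phi_1 + 0.1573 phi_2 = 0.1573
  0.1573 phi_1 + 3.1203 phi_2 = -0.5834
Solve by Cramer's rule:
  det = gamma(0)^2 - gamma(1)^2 = (3.1203)^2 - (0.1573)^2 = 9.73627209 - 0.02474329 = 9.7115288
  phi_hat_1 = [gamma(1) gamma(0) - gamma(1) gamma(2)] / det = [(0.1573)(3.1203) - (0.1573)(-0.5834)] / 9.7115288 = 0.58259201 / 9.7115288 = 0.06
  phi_hat_2 = [gamma(0) gamma(2) - gamma(1)^2] / det = [(3.1203)(-0.5834) - (0.1573)^2] / 9.7115288 = -1.84512631 / 9.7115288 = -0.19
So phi_hat = [0.0600, -0.1900].
Therefore phi_hat_2 = -0.1900.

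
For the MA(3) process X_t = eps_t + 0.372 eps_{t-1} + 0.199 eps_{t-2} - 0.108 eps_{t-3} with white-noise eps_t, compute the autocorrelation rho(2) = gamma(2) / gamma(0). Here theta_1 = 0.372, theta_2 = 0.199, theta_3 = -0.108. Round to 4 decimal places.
\rho(2) = 0.1335

For an MA(q) process with theta_0 = 1, the autocovariance is
  gamma(k) = sigma^2 * sum_{i=0..q-k} theta_i * theta_{i+k},
and rho(k) = gamma(k) / gamma(0). Sigma^2 cancels.
  numerator   = (1)*(0.199) + (0.372)*(-0.108) = 0.158824.
  denominator = (1)^2 + (0.372)^2 + (0.199)^2 + (-0.108)^2 = 1.189649.
  rho(2) = 0.158824 / 1.189649 = 0.1335.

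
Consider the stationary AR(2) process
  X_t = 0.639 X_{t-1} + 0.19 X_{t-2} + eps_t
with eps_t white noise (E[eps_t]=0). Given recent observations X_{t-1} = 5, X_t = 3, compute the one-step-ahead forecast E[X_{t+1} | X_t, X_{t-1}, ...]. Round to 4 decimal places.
E[X_{t+1} \mid \mathcal F_t] = 2.8670

For an AR(p) model X_t = c + sum_i phi_i X_{t-i} + eps_t, the
one-step-ahead conditional mean is
  E[X_{t+1} | X_t, ...] = c + sum_i phi_i X_{t+1-i}.
Substitute known values:
  E[X_{t+1} | ...] = (0.639) * (3) + (0.19) * (5)
                   = 2.8670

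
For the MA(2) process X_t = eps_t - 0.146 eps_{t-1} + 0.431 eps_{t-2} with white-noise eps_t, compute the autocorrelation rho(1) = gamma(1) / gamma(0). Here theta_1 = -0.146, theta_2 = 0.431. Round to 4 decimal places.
\rho(1) = -0.1731

For an MA(q) process with theta_0 = 1, the autocovariance is
  gamma(k) = sigma^2 * sum_{i=0..q-k} theta_i * theta_{i+k},
and rho(k) = gamma(k) / gamma(0). Sigma^2 cancels.
  numerator   = (1)*(-0.146) + (-0.146)*(0.431) = -0.208926.
  denominator = (1)^2 + (-0.146)^2 + (0.431)^2 = 1.207077.
  rho(1) = -0.208926 / 1.207077 = -0.1731.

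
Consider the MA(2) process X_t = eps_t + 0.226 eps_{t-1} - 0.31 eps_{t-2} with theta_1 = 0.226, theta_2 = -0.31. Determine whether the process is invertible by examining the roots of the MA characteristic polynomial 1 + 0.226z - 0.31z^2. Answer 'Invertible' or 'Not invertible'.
\text{Invertible}

The MA(q) characteristic polynomial is P(z) = 1 + 0.226z - 0.31z^2.
Invertibility requires all roots to lie outside the unit circle, i.e. |z| > 1 for every root.
Set 1 + (0.226) z + (-0.31) z^2 = 0, i.e. a z^2 + b z + c = 0 with a = -0.31, b = 0.226, c = 1.
Discriminant D = b^2 - 4ac = (0.226)^2 - 4*(-0.31)*1 = 0.051076 - (-1.24) = 1.291076.
D >= 0, so the roots are real: z = (-b +/- sqrt(D)) / (2a) = (-0.226 +/- 1.136255) / (-0.62).
  z_1 = (-0.226 + 1.136255) / (-0.62) = -1.4682,   |z_1| = 1.4682.
  z_2 = (-0.226 - 1.136255) / (-0.62) = 2.1972,   |z_2| = 2.1972.
Moduli of all roots: 1.4682, 2.1972.
All moduli strictly greater than 1? Yes.
Verdict: Invertible.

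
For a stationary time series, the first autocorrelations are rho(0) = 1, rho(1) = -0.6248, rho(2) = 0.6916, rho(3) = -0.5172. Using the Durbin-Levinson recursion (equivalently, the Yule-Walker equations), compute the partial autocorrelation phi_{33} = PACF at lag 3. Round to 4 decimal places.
\phi_{33} = 0.0220

The PACF at lag k is phi_{kk}, the last component of the solution
to the Yule-Walker system G_k phi = r_k where
  (G_k)_{ij} = rho(|i - j|), (r_k)_i = rho(i), i,j = 1..k.
Equivalently, Durbin-Levinson gives phi_{kk} iteratively:
  phi_{11} = rho(1)
  phi_{kk} = [rho(k) - sum_{j=1..k-1} phi_{k-1,j} rho(k-j)]
            / [1 - sum_{j=1..k-1} phi_{k-1,j} rho(j)],
  phi_{k,j} = phi_{k-1,j} - phi_{kk} phi_{k-1,k-j},  j = 1..k-1.
Step k = 1:
  phi_11 = rho(1) = -0.6248.
Step k = 2:
  phi_22 = [rho(2) - phi_11 rho(1)] / [1 - phi_11 rho(1)] = [0.6916 - (-0.6248)(-0.6248)] / [1 - (-0.6248)(-0.6248)]
         = 0.30122496 / 0.60962496 = 0.494115.
  Update: phi_21 = phi_11 - phi_22 phi_11 = -0.6248 - (0.494115)(-0.6248) = -0.316077.
Step k = 3:
  phi_33 = [rho(3) - phi_21 rho(2) - phi_22 rho(1)] / [1 - phi_21 rho(1) - phi_22 rho(2)]
    numerator   = -0.5172 - (-0.316077)(0.6916) - (0.494115)(-0.6248) = 0.01012191
    denominator = 1 - (-0.316077)(-0.6248) - (0.494115)(0.6916) = 0.46078513
  phi_33 = 0.01012191 / 0.46078513 = 0.022.
Therefore phi_{33} = 0.0220.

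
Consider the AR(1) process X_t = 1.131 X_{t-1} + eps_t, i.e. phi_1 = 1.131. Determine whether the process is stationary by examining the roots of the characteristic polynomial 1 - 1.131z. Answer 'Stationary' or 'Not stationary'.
\text{Not stationary}

The AR(p) characteristic polynomial is P(z) = 1 - 1.131z.
Stationarity requires all roots to lie outside the unit circle, i.e. |z| > 1 for every root.
This is linear in z: 1 + (-1.131) z = 0  =>  z = -1/(-1.131) = 0.884173,  |z| = 0.884173.
Moduli of all roots: 0.8842.
All moduli strictly greater than 1? No.
Verdict: Not stationary.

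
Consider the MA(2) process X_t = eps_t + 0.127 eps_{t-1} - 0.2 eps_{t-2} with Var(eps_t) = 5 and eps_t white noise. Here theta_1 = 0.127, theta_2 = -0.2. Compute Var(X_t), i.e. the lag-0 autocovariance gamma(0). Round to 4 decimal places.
\gamma(0) = 5.2806

For an MA(q) process X_t = eps_t + sum_i theta_i eps_{t-i} with
Var(eps_t) = sigma^2, the variance is
  gamma(0) = sigma^2 * (1 + sum_i theta_i^2).
  sum_i theta_i^2 = (0.127)^2 + (-0.2)^2 = 0.016129 + 0.04 = 0.056129.
  gamma(0) = 5 * (1 + 0.056129) = 5 * 1.056129 = 5.280645, which rounds to 5.2806.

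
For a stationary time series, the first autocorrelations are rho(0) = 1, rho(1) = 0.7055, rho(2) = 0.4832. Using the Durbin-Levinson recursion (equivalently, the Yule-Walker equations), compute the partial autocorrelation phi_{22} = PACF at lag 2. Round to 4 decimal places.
\phi_{22} = -0.0289

The PACF at lag k is phi_{kk}, the last component of the solution
to the Yule-Walker system G_k phi = r_k where
  (G_k)_{ij} = rho(|i - j|), (r_k)_i = rho(i), i,j = 1..k.
Equivalently, Durbin-Levinson gives phi_{kk} iteratively:
  phi_{11} = rho(1)
  phi_{kk} = [rho(k) - sum_{j=1..k-1} phi_{k-1,j} rho(k-j)]
            / [1 - sum_{j=1..k-1} phi_{k-1,j} rho(j)],
  phi_{k,j} = phi_{k-1,j} - phi_{kk} phi_{k-1,k-j},  j = 1..k-1.
Step k = 1:
  phi_11 = rho(1) = 0.7055.
Step k = 2:
  phi_22 = [rho(2) - phi_11 rho(1)] / [1 - phi_11 rho(1)] = [0.4832 - (0.7055)(0.7055)] / [1 - (0.7055)(0.7055)]
         = -0.01453025 / 0.50226975 = -0.0289.
Therefore phi_{22} = -0.0289.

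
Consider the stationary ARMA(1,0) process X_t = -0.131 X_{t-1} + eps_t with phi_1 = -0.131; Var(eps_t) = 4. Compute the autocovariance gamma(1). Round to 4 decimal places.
\gamma(1) = -0.5331

Multiply the model equation by X_{t-k} and take expectations. With theta_0 = psi_0 = 1 and psi_j the MA(infinity) weights, this gives
  gamma(k) - sum_i phi_i gamma(k-i) = c_k,
  c_k = sigma^2 * sum_{j=k..q} theta_j psi_{j-k}   (c_k = 0 for k > q),
using gamma(-m) = gamma(m).
Pure AR (q = 0): c_0 = sigma^2 = 4, c_k = 0 for k >= 1.
Equations for k = 0 and k = 1 (AR order 1):
  gamma(0) = phi_1 gamma(1) + c_0
  gamma(1) = phi_1 gamma(0) + c_1
Substituting the second into the first: gamma(0) (1 - phi_1^2) = c_0 + phi_1 c_1, so
  gamma(0) = c_0 / (1 - phi_1^2) = 4 / (1 - (-0.131)^2) = 4 / 0.982839 = 4.069843.
  gamma(1) = phi_1 gamma(0) = (-0.131)(4.069843) = -0.533149.
Therefore gamma(1) = -0.5331 (to 4 decimal places).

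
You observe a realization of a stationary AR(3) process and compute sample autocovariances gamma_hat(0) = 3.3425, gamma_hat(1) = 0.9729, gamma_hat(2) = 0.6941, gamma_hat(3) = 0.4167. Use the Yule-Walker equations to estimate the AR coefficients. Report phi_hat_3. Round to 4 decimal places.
\hat\phi_{3} = 0.0370

The Yule-Walker equations for an AR(p) process read, in matrix form,
  Gamma_p phi = r_p,   with   (Gamma_p)_{ij} = gamma(|i - j|),
                       (r_p)_i = gamma(i),   i,j = 1..p.
Substitute the sample gammas (Toeplitz matrix and right-hand side of size 3):
  Gamma_p = [[3.3425, 0.9729, 0.6941], [0.9729, 3.3425, 0.9729], [0.6941, 0.9729, 3.3425]]
  r_p     = [0.9729, 0.6941, 0.4167]
Written out (R1..R3):
  (R1) 3.3425 phi_1 + 0.9729 phi_2 + 0.6941 phi_3 = 0.9729
  (R2) 0.9729 phi_1 + 3.3425 phi_2 + 0.9729 phi_3 = 0.6941
  (R3) 0.6941 phi_1 + 0.9729 phi_2 + 3.3425 phi_3 = 0.4167
Gaussian elimination:
  R2 <- R2 - (0.9729/3.3425) R1 = R2 - (0.29107) R1:  3.059318 phi_2 + 0.770869 phi_3 = 0.410918
  R3 <- R3 - (0.6941/3.3425) R1 = R3 - (0.207659) R1:  0.770869 phi_2 + 3.198364 phi_3 = 0.214669
  R3 <- R3 - (0.770869/3.059318) R2 = R3 - (0.251974) R2:  3.004125 phi_3 = 0.111128
Back-substitution:
  phi_hat_3 = 0.111128 / 3.004125 = 0.036992
  phi_hat_2 = (0.410918 - (0.770869)(0.036992)) / 3.059318 = 0.124996
  phi_hat_1 = (0.9729 - (0.9729)(0.124996) - (0.6941)(0.036992)) / 3.3425 = 0.247005
So phi_hat = [0.2470, 0.1250, 0.0370].
Therefore phi_hat_3 = 0.0370.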